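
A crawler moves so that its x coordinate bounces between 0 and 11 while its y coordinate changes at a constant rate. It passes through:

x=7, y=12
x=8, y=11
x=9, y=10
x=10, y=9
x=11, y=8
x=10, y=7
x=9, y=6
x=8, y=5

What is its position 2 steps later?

The x coordinate travels 1 per step and bounces off the walls at 0 and 11.
  step 8: 8 → 7
  step 9: 7 → 6
The y coordinate changes by -1 each step: at step 9 it is 3.

x=6, y=3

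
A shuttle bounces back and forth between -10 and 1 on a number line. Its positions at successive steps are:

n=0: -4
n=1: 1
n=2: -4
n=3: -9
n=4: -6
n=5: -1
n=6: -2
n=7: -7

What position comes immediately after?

-8

The value reflects between -10 and 1, moving 5 per step.
  step 8: -7 → -8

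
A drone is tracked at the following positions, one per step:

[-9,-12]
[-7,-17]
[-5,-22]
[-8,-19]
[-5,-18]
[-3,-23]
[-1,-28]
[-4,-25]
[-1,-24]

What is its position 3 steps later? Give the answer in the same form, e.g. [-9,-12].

[0,-31]

The moves between consecutive positions are [+2,-5], [+2,-5], [-3,+3], [+3,+1], [+2,-5], [+2,-5], [-3,+3], [+3,+1]; they repeat the 4-cycle [[+2,-5], [+2,-5], [-3,+3], [+3,+1]].
step 9: apply [+2,-5] → [1,-29]
step 10: apply [+2,-5] → [3,-34]
step 11: apply [-3,+3] → [0,-31]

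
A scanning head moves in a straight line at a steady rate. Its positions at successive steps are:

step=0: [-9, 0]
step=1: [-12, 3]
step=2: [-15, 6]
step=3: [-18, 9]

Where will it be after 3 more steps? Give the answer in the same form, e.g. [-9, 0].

Constant displacement of [-3, +3] per step.
step 4: [-18, 9] + [-3, +3] → [-21, 12]
step 5: [-21, 12] + [-3, +3] → [-24, 15]
step 6: [-24, 15] + [-3, +3] → [-27, 18]

[-27, 18]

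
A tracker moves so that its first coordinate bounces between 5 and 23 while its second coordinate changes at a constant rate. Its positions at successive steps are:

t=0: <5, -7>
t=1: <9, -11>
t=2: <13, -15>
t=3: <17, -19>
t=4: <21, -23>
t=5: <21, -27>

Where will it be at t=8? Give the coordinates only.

<9, -39>

The first coordinate travels 4 per step and bounces off the walls at 5 and 23.
  step 6: 21 → 17
  step 7: 17 → 13
  step 8: 13 → 9
The second coordinate changes by -4 each step: at step 8 it is -39.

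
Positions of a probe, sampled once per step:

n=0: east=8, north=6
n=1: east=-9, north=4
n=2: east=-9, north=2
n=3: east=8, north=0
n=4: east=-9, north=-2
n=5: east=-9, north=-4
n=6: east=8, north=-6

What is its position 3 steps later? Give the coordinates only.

east=8, north=-12

East: cycles through 8, -9, -9 every 3 steps. Step 9 lands at position 0 of the cycle → 8.
North: linear, -2 per step → -12 at step 9.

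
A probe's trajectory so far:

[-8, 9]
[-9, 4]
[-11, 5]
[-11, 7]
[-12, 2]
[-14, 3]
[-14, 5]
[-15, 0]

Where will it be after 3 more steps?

The moves between consecutive positions are [-1, -5], [-2, +1], [+0, +2], [-1, -5], [-2, +1], [+0, +2], [-1, -5]; they repeat the 3-cycle [[-1, -5], [-2, +1], [+0, +2]].
step 8: apply [-2, +1] → [-17, 1]
step 9: apply [+0, +2] → [-17, 3]
step 10: apply [-1, -5] → [-18, -2]

[-18, -2]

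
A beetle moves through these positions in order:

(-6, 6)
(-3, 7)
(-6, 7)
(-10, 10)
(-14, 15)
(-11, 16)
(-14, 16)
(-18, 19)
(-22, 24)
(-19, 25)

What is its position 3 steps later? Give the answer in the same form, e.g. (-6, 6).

(-30, 33)

Differencing gives (+3, +1), (-3, +0), (-4, +3), (-4, +5), (+3, +1), (-3, +0), (-4, +3), (-4, +5), (+3, +1). This is the pattern (+3, +1), (-3, +0), (-4, +3), (-4, +5) repeated.
step 10: apply (-3, +0) → (-22, 25)
step 11: apply (-4, +3) → (-26, 28)
step 12: apply (-4, +5) → (-30, 33)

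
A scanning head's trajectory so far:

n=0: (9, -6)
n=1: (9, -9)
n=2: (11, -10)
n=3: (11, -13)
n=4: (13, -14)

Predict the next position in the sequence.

(13, -17)

Differencing gives (+0, -3), (+2, -1), (+0, -3), (+2, -1). This is the pattern (+0, -3), (+2, -1) repeated.
step 5: apply (+0, -3) → (13, -17)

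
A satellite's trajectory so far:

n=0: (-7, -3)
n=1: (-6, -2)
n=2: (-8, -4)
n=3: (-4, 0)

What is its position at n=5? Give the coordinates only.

(4, 8)

Step-to-step displacements: (+1, +1), (-2, -2), (+4, +4); each is -2× the previous.
step 4: (-4, 0) + (-8, -8) → (-12, -8)
step 5: (-12, -8) + (+16, +16) → (4, 8)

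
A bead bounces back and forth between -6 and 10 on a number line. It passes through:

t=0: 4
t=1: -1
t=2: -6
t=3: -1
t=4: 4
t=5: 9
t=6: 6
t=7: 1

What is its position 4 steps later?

The value reflects between -6 and 10, moving 5 per step.
  step 8: 1 → -4
  step 9: -4 → -3
  step 10: -3 → 2
  step 11: 2 → 7

7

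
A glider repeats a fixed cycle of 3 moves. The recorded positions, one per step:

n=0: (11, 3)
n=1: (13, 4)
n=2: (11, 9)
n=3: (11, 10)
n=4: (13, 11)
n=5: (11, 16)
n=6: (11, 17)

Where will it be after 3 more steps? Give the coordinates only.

(11, 24)

The moves between consecutive positions are (+2, +1), (-2, +5), (+0, +1), (+2, +1), (-2, +5), (+0, +1); they repeat the 3-cycle [(+2, +1), (-2, +5), (+0, +1)].
step 7: apply (+2, +1) → (13, 18)
step 8: apply (-2, +5) → (11, 23)
step 9: apply (+0, +1) → (11, 24)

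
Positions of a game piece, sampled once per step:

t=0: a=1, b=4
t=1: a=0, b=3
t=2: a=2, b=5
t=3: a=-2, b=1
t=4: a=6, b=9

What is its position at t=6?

The jumps are (-1, -1), (+2, +2), (-4, -4), (+8, +8) — a geometric progression with ratio -2.
step 5: a=6, b=9 + (-16, -16) → a=-10, b=-7
step 6: a=-10, b=-7 + (+32, +32) → a=22, b=25

a=22, b=25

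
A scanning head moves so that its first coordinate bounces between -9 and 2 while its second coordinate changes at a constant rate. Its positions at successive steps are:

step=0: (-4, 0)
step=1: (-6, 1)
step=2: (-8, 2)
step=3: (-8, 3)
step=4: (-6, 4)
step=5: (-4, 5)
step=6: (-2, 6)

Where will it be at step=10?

The first coordinate travels 2 per step and bounces off the walls at -9 and 2.
  step 7: -2 → 0
  step 8: 0 → 2
  step 9: 2 → 0
  step 10: 0 → -2
The second coordinate changes by +1 each step: at step 10 it is 10.

(-2, 10)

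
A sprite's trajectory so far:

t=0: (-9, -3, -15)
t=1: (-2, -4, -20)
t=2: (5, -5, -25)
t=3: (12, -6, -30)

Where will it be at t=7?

The position changes by (+7, -1, -5) every step.
step 4: (12, -6, -30) + (+7, -1, -5) → (19, -7, -35)
step 5: (19, -7, -35) + (+7, -1, -5) → (26, -8, -40)
step 6: (26, -8, -40) + (+7, -1, -5) → (33, -9, -45)
step 7: (33, -9, -45) + (+7, -1, -5) → (40, -10, -50)

(40, -10, -50)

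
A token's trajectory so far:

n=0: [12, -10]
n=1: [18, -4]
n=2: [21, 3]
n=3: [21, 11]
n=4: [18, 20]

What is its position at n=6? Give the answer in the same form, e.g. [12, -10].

[3, 41]

First differences are [+6, +6], [+3, +7], [+0, +8], [-3, +9]; their common second difference is [-3, +1] (constant acceleration).
step 5: [18, 20] + [-6, +10] → [12, 30]
step 6: [12, 30] + [-9, +11] → [3, 41]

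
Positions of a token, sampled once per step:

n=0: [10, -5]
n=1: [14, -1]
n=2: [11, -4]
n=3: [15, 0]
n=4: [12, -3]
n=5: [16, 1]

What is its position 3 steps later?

Step-to-step displacements: [+4, +4], [-3, -3], [+4, +4], [-3, -3], [+4, +4] — a repeating cycle of length 2.
step 6: apply [-3, -3] → [13, -2]
step 7: apply [+4, +4] → [17, 2]
step 8: apply [-3, -3] → [14, -1]

[14, -1]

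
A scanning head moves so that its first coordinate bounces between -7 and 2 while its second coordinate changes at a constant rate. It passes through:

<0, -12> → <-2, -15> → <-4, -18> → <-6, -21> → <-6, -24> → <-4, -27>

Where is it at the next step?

<-2, -30>

The first coordinate reflects between -7 and 2, moving 2 per step.
  step 6: -4 → -2
The second coordinate changes by -3 each step: at step 6 it is -30.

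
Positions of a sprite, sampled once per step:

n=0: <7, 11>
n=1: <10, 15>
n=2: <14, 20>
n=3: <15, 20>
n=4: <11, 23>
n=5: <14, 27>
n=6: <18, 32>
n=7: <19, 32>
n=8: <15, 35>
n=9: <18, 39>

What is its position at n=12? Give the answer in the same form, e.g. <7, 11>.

The moves between consecutive positions are <+3, +4>, <+4, +5>, <+1, +0>, <-4, +3>, <+3, +4>, <+4, +5>, <+1, +0>, <-4, +3>, <+3, +4>; they repeat the 4-cycle [<+3, +4>, <+4, +5>, <+1, +0>, <-4, +3>].
step 10: apply <+4, +5> → <22, 44>
step 11: apply <+1, +0> → <23, 44>
step 12: apply <-4, +3> → <19, 47>

<19, 47>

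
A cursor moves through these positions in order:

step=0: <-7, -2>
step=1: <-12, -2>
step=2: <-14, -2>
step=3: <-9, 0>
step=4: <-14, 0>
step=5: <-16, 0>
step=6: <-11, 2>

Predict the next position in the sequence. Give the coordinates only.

Differencing gives <-5, +0>, <-2, +0>, <+5, +2>, <-5, +0>, <-2, +0>, <+5, +2>. This is the pattern <-5, +0>, <-2, +0>, <+5, +2> repeated.
step 7: apply <-5, +0> → <-16, 2>

<-16, 2>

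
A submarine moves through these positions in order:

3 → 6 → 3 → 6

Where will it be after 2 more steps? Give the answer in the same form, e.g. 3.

6

Step-to-step displacements: +3, -3, +3; each is -1× the previous.
step 4: 6 − 3 → 3
step 5: 3 + 3 → 6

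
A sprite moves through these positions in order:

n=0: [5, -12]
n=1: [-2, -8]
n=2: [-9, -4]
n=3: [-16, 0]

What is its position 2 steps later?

Constant displacement of [-7, +4] per step.
step 4: [-16, 0] + [-7, +4] → [-23, 4]
step 5: [-23, 4] + [-7, +4] → [-30, 8]

[-30, 8]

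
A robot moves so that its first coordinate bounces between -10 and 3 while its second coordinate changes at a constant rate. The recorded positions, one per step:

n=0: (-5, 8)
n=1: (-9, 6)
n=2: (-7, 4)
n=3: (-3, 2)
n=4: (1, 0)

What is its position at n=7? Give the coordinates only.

(-7, -6)

The first coordinate reflects between -10 and 3, moving 4 per step.
  step 5: 1 → 1
  step 6: 1 → -3
  step 7: -3 → -7
The second coordinate changes by -2 each step: at step 7 it is -6.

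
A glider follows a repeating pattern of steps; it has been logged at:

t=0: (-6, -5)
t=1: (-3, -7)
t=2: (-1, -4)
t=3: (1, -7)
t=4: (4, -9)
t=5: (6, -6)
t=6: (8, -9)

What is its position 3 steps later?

The moves between consecutive positions are (+3, -2), (+2, +3), (+2, -3), (+3, -2), (+2, +3), (+2, -3); they repeat the 3-cycle [(+3, -2), (+2, +3), (+2, -3)].
step 7: apply (+3, -2) → (11, -11)
step 8: apply (+2, +3) → (13, -8)
step 9: apply (+2, -3) → (15, -11)

(15, -11)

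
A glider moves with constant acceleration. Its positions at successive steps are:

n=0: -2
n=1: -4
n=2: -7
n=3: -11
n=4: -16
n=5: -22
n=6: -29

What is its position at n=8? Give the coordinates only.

-46

Taking differences between consecutive positions: -2, -3, -4, -5, -6, -7. These grow by -1 each step.
step 7: -29 − 8 → -37
step 8: -37 − 9 → -46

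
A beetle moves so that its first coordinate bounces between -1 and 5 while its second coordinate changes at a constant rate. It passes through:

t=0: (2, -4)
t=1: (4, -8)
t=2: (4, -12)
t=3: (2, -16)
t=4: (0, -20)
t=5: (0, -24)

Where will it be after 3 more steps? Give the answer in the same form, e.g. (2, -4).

(4, -36)

The first coordinate reflects between -1 and 5, moving 2 per step.
  step 6: 0 → 2
  step 7: 2 → 4
  step 8: 4 → 4
The second coordinate changes by -4 each step: at step 8 it is -36.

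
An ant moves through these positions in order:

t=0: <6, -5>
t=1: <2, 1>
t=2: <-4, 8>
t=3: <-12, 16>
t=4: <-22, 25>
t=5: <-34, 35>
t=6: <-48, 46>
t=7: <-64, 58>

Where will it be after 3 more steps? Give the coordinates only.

Taking differences between consecutive positions: <-4, +6>, <-6, +7>, <-8, +8>, <-10, +9>, <-12, +10>, <-14, +11>, <-16, +12>. These grow by <-2, +1> each step.
step 8: <-64, 58> + <-18, +13> → <-82, 71>
step 9: <-82, 71> + <-20, +14> → <-102, 85>
step 10: <-102, 85> + <-22, +15> → <-124, 100>

<-124, 100>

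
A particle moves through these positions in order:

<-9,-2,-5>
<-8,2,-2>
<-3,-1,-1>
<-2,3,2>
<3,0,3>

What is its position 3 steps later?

<10,5,10>

The moves between consecutive positions are <+1,+4,+3>, <+5,-3,+1>, <+1,+4,+3>, <+5,-3,+1>; they repeat the 2-cycle [<+1,+4,+3>, <+5,-3,+1>].
step 5: apply <+1,+4,+3> → <4,4,6>
step 6: apply <+5,-3,+1> → <9,1,7>
step 7: apply <+1,+4,+3> → <10,5,10>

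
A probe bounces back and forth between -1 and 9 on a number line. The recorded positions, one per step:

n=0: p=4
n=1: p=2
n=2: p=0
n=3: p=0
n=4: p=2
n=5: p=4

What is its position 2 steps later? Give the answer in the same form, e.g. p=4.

The value travels 2 per step and bounces off the walls at -1 and 9.
  step 6: 4 → 6
  step 7: 6 → 8

p=8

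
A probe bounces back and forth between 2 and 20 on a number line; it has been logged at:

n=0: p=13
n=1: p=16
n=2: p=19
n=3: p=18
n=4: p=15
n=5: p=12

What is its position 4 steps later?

p=4

The value reflects between 2 and 20, moving 3 per step.
  step 6: 12 → 9
  step 7: 9 → 6
  step 8: 6 → 3
  step 9: 3 → 4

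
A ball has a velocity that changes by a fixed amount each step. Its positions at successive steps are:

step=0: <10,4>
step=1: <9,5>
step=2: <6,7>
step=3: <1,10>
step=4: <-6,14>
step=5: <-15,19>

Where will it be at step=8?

<-54,40>

Successive displacements: <-1,+1>, <-3,+2>, <-5,+3>, <-7,+4>, <-9,+5> — each changes by <-2,+1>.
step 6: <-15,19> + <-11,+6> → <-26,25>
step 7: <-26,25> + <-13,+7> → <-39,32>
step 8: <-39,32> + <-15,+8> → <-54,40>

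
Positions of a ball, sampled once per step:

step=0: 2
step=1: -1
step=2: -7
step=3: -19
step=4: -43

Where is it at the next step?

Step-to-step displacements: -3, -6, -12, -24; each is 2× the previous.
step 5: -43 − 48 → -91

-91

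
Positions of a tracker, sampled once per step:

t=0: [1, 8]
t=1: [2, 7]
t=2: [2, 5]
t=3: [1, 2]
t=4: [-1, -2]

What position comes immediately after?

[-4, -7]

First differences are [+1, -1], [+0, -2], [-1, -3], [-2, -4]; their common second difference is [-1, -1] (constant acceleration).
step 5: [-1, -2] + [-3, -5] → [-4, -7]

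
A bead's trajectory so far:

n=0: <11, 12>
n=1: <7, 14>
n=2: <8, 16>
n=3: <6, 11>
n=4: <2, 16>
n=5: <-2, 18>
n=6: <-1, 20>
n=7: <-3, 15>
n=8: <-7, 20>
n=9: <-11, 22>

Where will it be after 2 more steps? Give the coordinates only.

Differencing gives <-4, +2>, <+1, +2>, <-2, -5>, <-4, +5>, <-4, +2>, <+1, +2>, <-2, -5>, <-4, +5>, <-4, +2>. This is the pattern <-4, +2>, <+1, +2>, <-2, -5>, <-4, +5> repeated.
step 10: apply <+1, +2> → <-10, 24>
step 11: apply <-2, -5> → <-12, 19>

<-12, 19>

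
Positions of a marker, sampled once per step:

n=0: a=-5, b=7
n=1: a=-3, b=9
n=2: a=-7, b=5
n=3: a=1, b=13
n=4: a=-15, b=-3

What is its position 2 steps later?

The jumps are (+2, +2), (-4, -4), (+8, +8), (-16, -16) — a geometric progression with ratio -2.
step 5: a=-15, b=-3 + (+32, +32) → a=17, b=29
step 6: a=17, b=29 + (-64, -64) → a=-47, b=-35

a=-47, b=-35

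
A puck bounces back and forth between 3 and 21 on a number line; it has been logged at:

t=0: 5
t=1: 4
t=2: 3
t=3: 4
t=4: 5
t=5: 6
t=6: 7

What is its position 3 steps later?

The value reflects between 3 and 21, moving 1 per step.
  step 7: 7 → 8
  step 8: 8 → 9
  step 9: 9 → 10

10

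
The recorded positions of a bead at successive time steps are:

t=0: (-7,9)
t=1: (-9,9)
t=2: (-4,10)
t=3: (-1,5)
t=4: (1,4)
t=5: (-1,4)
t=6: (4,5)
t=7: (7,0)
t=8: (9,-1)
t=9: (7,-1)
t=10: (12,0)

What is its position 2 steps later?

(17,-6)

Differencing gives (-2,+0), (+5,+1), (+3,-5), (+2,-1), (-2,+0), (+5,+1), (+3,-5), (+2,-1), (-2,+0), (+5,+1). This is the pattern (-2,+0), (+5,+1), (+3,-5), (+2,-1) repeated.
step 11: apply (+3,-5) → (15,-5)
step 12: apply (+2,-1) → (17,-6)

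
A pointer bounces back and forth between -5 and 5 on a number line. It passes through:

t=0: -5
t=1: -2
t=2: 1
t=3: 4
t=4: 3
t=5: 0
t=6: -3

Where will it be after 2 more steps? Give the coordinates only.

-1

The value reflects between -5 and 5, moving 3 per step.
  step 7: -3 → -4
  step 8: -4 → -1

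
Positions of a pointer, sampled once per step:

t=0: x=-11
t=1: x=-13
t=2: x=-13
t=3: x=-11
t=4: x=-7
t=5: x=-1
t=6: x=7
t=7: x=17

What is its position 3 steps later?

x=59

Successive displacements: -2, +0, +2, +4, +6, +8, +10 — each changes by +2.
step 8: 17 + 12 → x=29
step 9: 29 + 14 → x=43
step 10: 43 + 16 → x=59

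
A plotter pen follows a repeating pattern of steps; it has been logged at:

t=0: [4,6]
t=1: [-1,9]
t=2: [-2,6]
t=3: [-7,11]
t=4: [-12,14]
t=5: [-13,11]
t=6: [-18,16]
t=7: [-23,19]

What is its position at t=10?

[-34,24]

Differencing gives [-5,+3], [-1,-3], [-5,+5], [-5,+3], [-1,-3], [-5,+5], [-5,+3]. This is the pattern [-5,+3], [-1,-3], [-5,+5] repeated.
step 8: apply [-1,-3] → [-24,16]
step 9: apply [-5,+5] → [-29,21]
step 10: apply [-5,+3] → [-34,24]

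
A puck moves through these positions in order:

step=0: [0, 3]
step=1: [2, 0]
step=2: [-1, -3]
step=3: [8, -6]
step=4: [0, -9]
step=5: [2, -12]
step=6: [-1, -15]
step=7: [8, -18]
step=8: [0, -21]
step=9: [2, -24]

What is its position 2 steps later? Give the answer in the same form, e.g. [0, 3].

[8, -30]

First: cycles through 0, 2, -1, 8 every 4 steps. Step 11 lands at position 3 of the cycle → 8.
Second: linear, -3 per step → -30 at step 11.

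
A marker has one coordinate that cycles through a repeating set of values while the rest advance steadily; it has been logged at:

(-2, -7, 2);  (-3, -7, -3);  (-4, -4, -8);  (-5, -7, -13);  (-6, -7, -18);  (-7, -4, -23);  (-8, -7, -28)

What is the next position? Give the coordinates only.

First: linear, -1 per step → -9 at step 7.
Second: cycles through -7, -7, -4 every 3 steps. Step 7 lands at position 1 of the cycle → -7.
Third: linear, -5 per step → -33 at step 7.

(-9, -7, -33)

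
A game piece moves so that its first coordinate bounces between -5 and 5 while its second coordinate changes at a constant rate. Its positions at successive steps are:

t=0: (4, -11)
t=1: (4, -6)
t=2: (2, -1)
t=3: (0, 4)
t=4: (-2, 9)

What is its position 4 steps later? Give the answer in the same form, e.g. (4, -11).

(0, 29)

The first coordinate reflects between -5 and 5, moving 2 per step.
  step 5: -2 → -4
  step 6: -4 → -4
  step 7: -4 → -2
  step 8: -2 → 0
The second coordinate changes by +5 each step: at step 8 it is 29.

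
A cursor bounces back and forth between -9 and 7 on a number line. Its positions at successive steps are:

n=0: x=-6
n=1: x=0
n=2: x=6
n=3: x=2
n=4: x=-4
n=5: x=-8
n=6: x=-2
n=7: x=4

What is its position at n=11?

The value reflects between -9 and 7, moving 6 per step.
  step 8: 4 → 4
  step 9: 4 → -2
  step 10: -2 → -8
  step 11: -8 → -4

x=-4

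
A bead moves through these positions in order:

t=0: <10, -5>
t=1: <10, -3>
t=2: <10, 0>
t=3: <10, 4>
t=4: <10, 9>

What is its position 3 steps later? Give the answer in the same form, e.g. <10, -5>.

<10, 30>

Taking differences between consecutive positions: <+0, +2>, <+0, +3>, <+0, +4>, <+0, +5>. These grow by <+0, +1> each step.
step 5: <10, 9> + <+0, +6> → <10, 15>
step 6: <10, 15> + <+0, +7> → <10, 22>
step 7: <10, 22> + <+0, +8> → <10, 30>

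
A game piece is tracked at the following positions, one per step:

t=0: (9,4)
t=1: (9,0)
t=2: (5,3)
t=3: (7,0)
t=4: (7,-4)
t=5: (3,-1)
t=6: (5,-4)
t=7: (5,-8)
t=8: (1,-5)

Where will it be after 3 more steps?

(-1,-9)

Differencing gives (+0,-4), (-4,+3), (+2,-3), (+0,-4), (-4,+3), (+2,-3), (+0,-4), (-4,+3). This is the pattern (+0,-4), (-4,+3), (+2,-3) repeated.
step 9: apply (+2,-3) → (3,-8)
step 10: apply (+0,-4) → (3,-12)
step 11: apply (-4,+3) → (-1,-9)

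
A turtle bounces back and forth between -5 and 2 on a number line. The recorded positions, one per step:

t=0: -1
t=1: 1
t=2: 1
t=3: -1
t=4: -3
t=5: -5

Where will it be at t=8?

1

The value travels 2 per step and bounces off the walls at -5 and 2.
  step 6: -5 → -3
  step 7: -3 → -1
  step 8: -1 → 1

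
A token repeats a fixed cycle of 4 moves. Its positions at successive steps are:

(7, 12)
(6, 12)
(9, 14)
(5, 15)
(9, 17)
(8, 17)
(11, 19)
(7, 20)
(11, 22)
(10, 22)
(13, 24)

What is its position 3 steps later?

(12, 27)

Differencing gives (-1, +0), (+3, +2), (-4, +1), (+4, +2), (-1, +0), (+3, +2), (-4, +1), (+4, +2), (-1, +0), (+3, +2). This is the pattern (-1, +0), (+3, +2), (-4, +1), (+4, +2) repeated.
step 11: apply (-4, +1) → (9, 25)
step 12: apply (+4, +2) → (13, 27)
step 13: apply (-1, +0) → (12, 27)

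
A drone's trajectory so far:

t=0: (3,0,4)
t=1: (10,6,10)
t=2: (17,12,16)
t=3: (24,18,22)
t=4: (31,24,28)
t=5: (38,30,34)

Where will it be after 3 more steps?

(59,48,52)

Constant displacement of (+7,+6,+6) per step.
step 6: (38,30,34) + (+7,+6,+6) → (45,36,40)
step 7: (45,36,40) + (+7,+6,+6) → (52,42,46)
step 8: (52,42,46) + (+7,+6,+6) → (59,48,52)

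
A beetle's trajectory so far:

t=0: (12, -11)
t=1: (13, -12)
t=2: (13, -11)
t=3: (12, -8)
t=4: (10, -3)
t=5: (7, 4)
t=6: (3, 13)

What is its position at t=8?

First differences are (+1, -1), (+0, +1), (-1, +3), (-2, +5), (-3, +7), (-4, +9); their common second difference is (-1, +2) (constant acceleration).
step 7: (3, 13) + (-5, +11) → (-2, 24)
step 8: (-2, 24) + (-6, +13) → (-8, 37)

(-8, 37)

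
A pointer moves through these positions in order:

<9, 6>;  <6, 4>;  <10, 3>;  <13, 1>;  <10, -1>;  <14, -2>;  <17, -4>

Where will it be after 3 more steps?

<21, -9>

Step-to-step displacements: <-3, -2>, <+4, -1>, <+3, -2>, <-3, -2>, <+4, -1>, <+3, -2> — a repeating cycle of length 3.
step 7: apply <-3, -2> → <14, -6>
step 8: apply <+4, -1> → <18, -7>
step 9: apply <+3, -2> → <21, -9>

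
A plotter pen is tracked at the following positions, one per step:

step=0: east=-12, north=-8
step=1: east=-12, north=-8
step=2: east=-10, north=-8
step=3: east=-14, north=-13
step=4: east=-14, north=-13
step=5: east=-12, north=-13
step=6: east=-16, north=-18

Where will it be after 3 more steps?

east=-18, north=-23

The moves between consecutive positions are (+0, +0), (+2, +0), (-4, -5), (+0, +0), (+2, +0), (-4, -5); they repeat the 3-cycle [(+0, +0), (+2, +0), (-4, -5)].
step 7: apply (+0, +0) → east=-16, north=-18
step 8: apply (+2, +0) → east=-14, north=-18
step 9: apply (-4, -5) → east=-18, north=-23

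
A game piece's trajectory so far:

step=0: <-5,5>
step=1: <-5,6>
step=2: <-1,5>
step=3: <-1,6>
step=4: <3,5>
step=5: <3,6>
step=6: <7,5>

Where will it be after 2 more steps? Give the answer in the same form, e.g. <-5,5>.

<11,5>

Step-to-step displacements: <+0,+1>, <+4,-1>, <+0,+1>, <+4,-1>, <+0,+1>, <+4,-1> — a repeating cycle of length 2.
step 7: apply <+0,+1> → <7,6>
step 8: apply <+4,-1> → <11,5>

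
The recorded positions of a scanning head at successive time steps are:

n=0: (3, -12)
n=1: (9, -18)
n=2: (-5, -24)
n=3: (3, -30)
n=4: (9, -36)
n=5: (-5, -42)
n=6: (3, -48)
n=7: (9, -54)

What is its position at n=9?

(3, -66)

First: cycles through 3, 9, -5 every 3 steps. Step 9 lands at position 0 of the cycle → 3.
Second: linear, -6 per step → -66 at step 9.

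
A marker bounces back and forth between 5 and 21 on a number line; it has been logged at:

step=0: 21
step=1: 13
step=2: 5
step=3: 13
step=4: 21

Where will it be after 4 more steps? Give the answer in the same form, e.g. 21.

The value travels 8 per step and bounces off the walls at 5 and 21.
  step 5: 21 → 13
  step 6: 13 → 5
  step 7: 5 → 13
  step 8: 13 → 21

21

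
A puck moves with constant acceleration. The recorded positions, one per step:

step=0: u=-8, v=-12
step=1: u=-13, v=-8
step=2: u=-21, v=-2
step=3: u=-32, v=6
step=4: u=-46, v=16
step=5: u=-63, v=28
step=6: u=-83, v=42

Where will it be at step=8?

Successive displacements: (-5, +4), (-8, +6), (-11, +8), (-14, +10), (-17, +12), (-20, +14) — each changes by (-3, +2).
step 7: u=-83, v=42 + (-23, +16) → u=-106, v=58
step 8: u=-106, v=58 + (-26, +18) → u=-132, v=76

u=-132, v=76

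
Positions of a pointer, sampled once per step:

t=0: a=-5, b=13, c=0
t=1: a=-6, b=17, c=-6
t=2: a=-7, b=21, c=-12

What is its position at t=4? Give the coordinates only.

a=-9, b=29, c=-24

The position changes by (-1,+4,-6) every step.
step 3: a=-7, b=21, c=-12 + (-1,+4,-6) → a=-8, b=25, c=-18
step 4: a=-8, b=25, c=-18 + (-1,+4,-6) → a=-9, b=29, c=-24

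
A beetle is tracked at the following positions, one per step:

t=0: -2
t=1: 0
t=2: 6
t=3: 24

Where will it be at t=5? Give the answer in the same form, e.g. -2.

Step-to-step displacements: +2, +6, +18; each is 3× the previous.
step 4: 24 + 54 → 78
step 5: 78 + 162 → 240

240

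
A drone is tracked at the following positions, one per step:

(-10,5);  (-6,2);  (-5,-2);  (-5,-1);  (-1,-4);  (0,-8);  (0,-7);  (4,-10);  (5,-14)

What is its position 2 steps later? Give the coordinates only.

(9,-16)

Differencing gives (+4,-3), (+1,-4), (+0,+1), (+4,-3), (+1,-4), (+0,+1), (+4,-3), (+1,-4). This is the pattern (+4,-3), (+1,-4), (+0,+1) repeated.
step 9: apply (+0,+1) → (5,-13)
step 10: apply (+4,-3) → (9,-16)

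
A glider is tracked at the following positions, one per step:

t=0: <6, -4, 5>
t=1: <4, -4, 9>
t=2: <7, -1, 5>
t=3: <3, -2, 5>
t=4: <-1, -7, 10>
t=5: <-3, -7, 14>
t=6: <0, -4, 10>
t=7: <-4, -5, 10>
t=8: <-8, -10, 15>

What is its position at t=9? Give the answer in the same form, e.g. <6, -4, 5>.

Step-to-step displacements: <-2, +0, +4>, <+3, +3, -4>, <-4, -1, +0>, <-4, -5, +5>, <-2, +0, +4>, <+3, +3, -4>, <-4, -1, +0>, <-4, -5, +5> — a repeating cycle of length 4.
step 9: apply <-2, +0, +4> → <-10, -10, 19>

<-10, -10, 19>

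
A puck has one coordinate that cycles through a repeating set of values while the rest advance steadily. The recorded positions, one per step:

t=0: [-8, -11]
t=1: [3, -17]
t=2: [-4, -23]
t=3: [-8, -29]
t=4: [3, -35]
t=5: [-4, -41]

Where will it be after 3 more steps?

The first coordinate repeats the cycle [-8, 3, -4] with period 3; step 8 mod 3 = 2, giving -4.
The second coordinate changes by -6 each step, so at step 8 it is -11 + 8·(-6) = -59.

[-4, -59]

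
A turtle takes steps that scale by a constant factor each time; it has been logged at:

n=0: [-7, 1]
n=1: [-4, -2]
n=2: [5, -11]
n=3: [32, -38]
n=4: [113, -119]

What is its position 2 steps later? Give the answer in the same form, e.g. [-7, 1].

[1085, -1091]

Step-to-step displacements: [+3, -3], [+9, -9], [+27, -27], [+81, -81]; each is 3× the previous.
step 5: [113, -119] + [+243, -243] → [356, -362]
step 6: [356, -362] + [+729, -729] → [1085, -1091]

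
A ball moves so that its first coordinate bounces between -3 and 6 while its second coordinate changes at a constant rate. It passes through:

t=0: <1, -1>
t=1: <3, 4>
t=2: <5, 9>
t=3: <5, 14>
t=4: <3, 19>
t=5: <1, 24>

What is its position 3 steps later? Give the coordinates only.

The first coordinate reflects between -3 and 6, moving 2 per step.
  step 6: 1 → -1
  step 7: -1 → -3
  step 8: -3 → -1
The second coordinate changes by +5 each step: at step 8 it is 39.

<-1, 39>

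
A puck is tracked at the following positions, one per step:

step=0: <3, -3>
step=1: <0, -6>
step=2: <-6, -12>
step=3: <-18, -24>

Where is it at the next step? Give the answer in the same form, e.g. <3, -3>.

The jumps are <-3, -3>, <-6, -6>, <-12, -12> — a geometric progression with ratio 2.
step 4: <-18, -24> + <-24, -24> → <-42, -48>

<-42, -48>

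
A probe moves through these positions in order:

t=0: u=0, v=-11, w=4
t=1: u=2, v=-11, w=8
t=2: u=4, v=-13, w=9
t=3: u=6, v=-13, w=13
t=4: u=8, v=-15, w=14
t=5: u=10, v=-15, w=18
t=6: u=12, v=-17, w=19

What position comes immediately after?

u=14, v=-17, w=23

The moves between consecutive positions are (+2,+0,+4), (+2,-2,+1), (+2,+0,+4), (+2,-2,+1), (+2,+0,+4), (+2,-2,+1); they repeat the 2-cycle [(+2,+0,+4), (+2,-2,+1)].
step 7: apply (+2,+0,+4) → u=14, v=-17, w=23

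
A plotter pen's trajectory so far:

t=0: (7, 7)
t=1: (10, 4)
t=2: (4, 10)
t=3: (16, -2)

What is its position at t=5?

The jumps are (+3, -3), (-6, +6), (+12, -12) — a geometric progression with ratio -2.
step 4: (16, -2) + (-24, +24) → (-8, 22)
step 5: (-8, 22) + (+48, -48) → (40, -26)

(40, -26)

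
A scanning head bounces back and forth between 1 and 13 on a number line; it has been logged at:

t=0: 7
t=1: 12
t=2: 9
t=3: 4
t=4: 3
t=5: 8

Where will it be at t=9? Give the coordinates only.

4

The value reflects between 1 and 13, moving 5 per step.
  step 6: 8 → 13
  step 7: 13 → 8
  step 8: 8 → 3
  step 9: 3 → 4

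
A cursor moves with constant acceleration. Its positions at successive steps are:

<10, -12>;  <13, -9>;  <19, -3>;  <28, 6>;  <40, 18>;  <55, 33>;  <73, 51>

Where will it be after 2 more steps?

<118, 96>

Successive displacements: <+3, +3>, <+6, +6>, <+9, +9>, <+12, +12>, <+15, +15>, <+18, +18> — each changes by <+3, +3>.
step 7: <73, 51> + <+21, +21> → <94, 72>
step 8: <94, 72> + <+24, +24> → <118, 96>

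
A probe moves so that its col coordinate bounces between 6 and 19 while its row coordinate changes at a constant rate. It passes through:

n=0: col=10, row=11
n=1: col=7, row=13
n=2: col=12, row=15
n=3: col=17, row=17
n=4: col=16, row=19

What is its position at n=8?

col=16, row=27

The col coordinate reflects between 6 and 19, moving 5 per step.
  step 5: 16 → 11
  step 6: 11 → 6
  step 7: 6 → 11
  step 8: 11 → 16
The row coordinate changes by +2 each step: at step 8 it is 27.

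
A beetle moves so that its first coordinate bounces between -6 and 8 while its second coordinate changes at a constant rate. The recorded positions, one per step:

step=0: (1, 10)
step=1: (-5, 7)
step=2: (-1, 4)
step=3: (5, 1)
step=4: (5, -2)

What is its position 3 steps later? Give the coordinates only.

(1, -11)

The first coordinate reflects between -6 and 8, moving 6 per step.
  step 5: 5 → -1
  step 6: -1 → -5
  step 7: -5 → 1
The second coordinate changes by -3 each step: at step 7 it is -11.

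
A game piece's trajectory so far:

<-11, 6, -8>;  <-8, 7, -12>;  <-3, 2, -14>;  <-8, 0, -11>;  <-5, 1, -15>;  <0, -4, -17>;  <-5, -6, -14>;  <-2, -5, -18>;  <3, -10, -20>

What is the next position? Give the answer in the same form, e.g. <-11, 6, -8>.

<-2, -12, -17>

Step-to-step displacements: <+3, +1, -4>, <+5, -5, -2>, <-5, -2, +3>, <+3, +1, -4>, <+5, -5, -2>, <-5, -2, +3>, <+3, +1, -4>, <+5, -5, -2> — a repeating cycle of length 3.
step 9: apply <-5, -2, +3> → <-2, -12, -17>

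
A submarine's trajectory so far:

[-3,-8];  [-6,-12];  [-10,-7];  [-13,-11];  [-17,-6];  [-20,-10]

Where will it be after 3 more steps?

[-31,-4]

The moves between consecutive positions are [-3,-4], [-4,+5], [-3,-4], [-4,+5], [-3,-4]; they repeat the 2-cycle [[-3,-4], [-4,+5]].
step 6: apply [-4,+5] → [-24,-5]
step 7: apply [-3,-4] → [-27,-9]
step 8: apply [-4,+5] → [-31,-4]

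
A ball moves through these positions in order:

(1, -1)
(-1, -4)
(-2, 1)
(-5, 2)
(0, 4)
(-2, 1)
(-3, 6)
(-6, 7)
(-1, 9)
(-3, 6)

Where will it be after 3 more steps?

Differencing gives (-2, -3), (-1, +5), (-3, +1), (+5, +2), (-2, -3), (-1, +5), (-3, +1), (+5, +2), (-2, -3). This is the pattern (-2, -3), (-1, +5), (-3, +1), (+5, +2) repeated.
step 10: apply (-1, +5) → (-4, 11)
step 11: apply (-3, +1) → (-7, 12)
step 12: apply (+5, +2) → (-2, 14)

(-2, 14)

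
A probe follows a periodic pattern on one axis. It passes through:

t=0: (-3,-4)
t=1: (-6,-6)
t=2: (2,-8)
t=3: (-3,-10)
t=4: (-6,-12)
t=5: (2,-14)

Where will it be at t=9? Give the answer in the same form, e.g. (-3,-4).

The first coordinate repeats the cycle [-3, -6, 2] with period 3; step 9 mod 3 = 0, giving -3.
The second coordinate changes by -2 each step, so at step 9 it is -4 + 9·(-2) = -22.

(-3,-22)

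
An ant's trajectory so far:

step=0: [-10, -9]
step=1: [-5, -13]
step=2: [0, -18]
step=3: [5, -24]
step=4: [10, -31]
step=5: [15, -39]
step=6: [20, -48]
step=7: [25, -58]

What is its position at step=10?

[40, -94]

Successive displacements: [+5, -4], [+5, -5], [+5, -6], [+5, -7], [+5, -8], [+5, -9], [+5, -10] — each changes by [+0, -1].
step 8: [25, -58] + [+5, -11] → [30, -69]
step 9: [30, -69] + [+5, -12] → [35, -81]
step 10: [35, -81] + [+5, -13] → [40, -94]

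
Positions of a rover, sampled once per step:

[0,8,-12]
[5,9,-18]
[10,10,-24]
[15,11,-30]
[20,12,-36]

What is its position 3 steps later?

Constant displacement of [+5,+1,-6] per step.
step 5: [20,12,-36] + [+5,+1,-6] → [25,13,-42]
step 6: [25,13,-42] + [+5,+1,-6] → [30,14,-48]
step 7: [30,14,-48] + [+5,+1,-6] → [35,15,-54]

[35,15,-54]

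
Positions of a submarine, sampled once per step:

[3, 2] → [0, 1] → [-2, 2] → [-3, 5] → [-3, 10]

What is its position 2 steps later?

Taking differences between consecutive positions: [-3, -1], [-2, +1], [-1, +3], [+0, +5]. These grow by [+1, +2] each step.
step 5: [-3, 10] + [+1, +7] → [-2, 17]
step 6: [-2, 17] + [+2, +9] → [0, 26]

[0, 26]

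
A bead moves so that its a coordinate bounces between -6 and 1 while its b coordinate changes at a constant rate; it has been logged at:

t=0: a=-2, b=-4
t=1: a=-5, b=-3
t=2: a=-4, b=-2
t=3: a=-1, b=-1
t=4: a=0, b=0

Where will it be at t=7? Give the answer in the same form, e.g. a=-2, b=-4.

The a coordinate reflects between -6 and 1, moving 3 per step.
  step 5: 0 → -3
  step 6: -3 → -6
  step 7: -6 → -3
The b coordinate changes by +1 each step: at step 7 it is 3.

a=-3, b=3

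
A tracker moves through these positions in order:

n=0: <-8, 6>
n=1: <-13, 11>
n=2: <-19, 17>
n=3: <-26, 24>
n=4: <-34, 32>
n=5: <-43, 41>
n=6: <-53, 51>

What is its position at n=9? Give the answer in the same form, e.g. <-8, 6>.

First differences are <-5, +5>, <-6, +6>, <-7, +7>, <-8, +8>, <-9, +9>, <-10, +10>; their common second difference is <-1, +1> (constant acceleration).
step 7: <-53, 51> + <-11, +11> → <-64, 62>
step 8: <-64, 62> + <-12, +12> → <-76, 74>
step 9: <-76, 74> + <-13, +13> → <-89, 87>

<-89, 87>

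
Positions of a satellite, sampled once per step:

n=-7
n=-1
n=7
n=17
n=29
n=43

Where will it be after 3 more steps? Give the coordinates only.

n=97

First differences are +6, +8, +10, +12, +14; their common second difference is +2 (constant acceleration).
step 6: 43 + 16 → n=59
step 7: 59 + 18 → n=77
step 8: 77 + 20 → n=97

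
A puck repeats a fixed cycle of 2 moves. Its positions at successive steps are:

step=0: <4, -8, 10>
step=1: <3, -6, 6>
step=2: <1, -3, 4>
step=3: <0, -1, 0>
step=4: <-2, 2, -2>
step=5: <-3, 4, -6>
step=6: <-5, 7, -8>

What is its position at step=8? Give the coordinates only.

<-8, 12, -14>

Differencing gives <-1, +2, -4>, <-2, +3, -2>, <-1, +2, -4>, <-2, +3, -2>, <-1, +2, -4>, <-2, +3, -2>. This is the pattern <-1, +2, -4>, <-2, +3, -2> repeated.
step 7: apply <-1, +2, -4> → <-6, 9, -12>
step 8: apply <-2, +3, -2> → <-8, 12, -14>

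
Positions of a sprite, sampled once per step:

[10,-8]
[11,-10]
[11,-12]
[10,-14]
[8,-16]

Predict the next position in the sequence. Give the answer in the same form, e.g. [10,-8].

[5,-18]

Successive displacements: [+1,-2], [+0,-2], [-1,-2], [-2,-2] — each changes by [-1,+0].
step 5: [8,-16] + [-3,-2] → [5,-18]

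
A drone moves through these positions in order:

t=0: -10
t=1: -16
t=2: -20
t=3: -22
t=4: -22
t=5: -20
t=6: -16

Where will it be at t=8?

First differences are -6, -4, -2, +0, +2, +4; their common second difference is +2 (constant acceleration).
step 7: -16 + 6 → -10
step 8: -10 + 8 → -2

-2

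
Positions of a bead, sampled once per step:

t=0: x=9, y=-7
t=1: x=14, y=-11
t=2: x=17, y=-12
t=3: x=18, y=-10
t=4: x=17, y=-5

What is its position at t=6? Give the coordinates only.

x=9, y=14

Taking differences between consecutive positions: (+5,-4), (+3,-1), (+1,+2), (-1,+5). These grow by (-2,+3) each step.
step 5: x=17, y=-5 + (-3,+8) → x=14, y=3
step 6: x=14, y=3 + (-5,+11) → x=9, y=14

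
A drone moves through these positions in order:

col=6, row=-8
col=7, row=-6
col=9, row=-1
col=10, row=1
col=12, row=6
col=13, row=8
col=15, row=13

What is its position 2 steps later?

col=18, row=20

Differencing gives (+1, +2), (+2, +5), (+1, +2), (+2, +5), (+1, +2), (+2, +5). This is the pattern (+1, +2), (+2, +5) repeated.
step 7: apply (+1, +2) → col=16, row=15
step 8: apply (+2, +5) → col=18, row=20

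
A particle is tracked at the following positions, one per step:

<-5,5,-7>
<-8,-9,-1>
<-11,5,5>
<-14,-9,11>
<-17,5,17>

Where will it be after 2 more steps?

<-23,5,29>

The first coordinate changes by -3 each step, so at step 6 it is -5 + 6·(-3) = -23.
The second coordinate repeats the cycle [5, -9] with period 2; step 6 mod 2 = 0, giving 5.
The third coordinate changes by +6 each step, so at step 6 it is -7 + 6·(6) = 29.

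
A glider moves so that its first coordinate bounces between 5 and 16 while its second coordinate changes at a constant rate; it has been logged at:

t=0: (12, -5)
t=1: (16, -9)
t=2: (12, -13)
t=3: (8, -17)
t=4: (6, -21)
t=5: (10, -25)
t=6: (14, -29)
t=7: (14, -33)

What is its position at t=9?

The first coordinate reflects between 5 and 16, moving 4 per step.
  step 8: 14 → 10
  step 9: 10 → 6
The second coordinate changes by -4 each step: at step 9 it is -41.

(6, -41)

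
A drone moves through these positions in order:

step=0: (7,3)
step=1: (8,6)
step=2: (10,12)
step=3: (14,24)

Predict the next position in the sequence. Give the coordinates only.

The jumps are (+1,+3), (+2,+6), (+4,+12) — a geometric progression with ratio 2.
step 4: (14,24) + (+8,+24) → (22,48)

(22,48)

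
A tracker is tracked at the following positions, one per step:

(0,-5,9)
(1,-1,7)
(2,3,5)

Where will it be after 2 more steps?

(4,11,1)

Each step adds (+1,+4,-2) to the position.
step 3: (2,3,5) + (+1,+4,-2) → (3,7,3)
step 4: (3,7,3) + (+1,+4,-2) → (4,11,1)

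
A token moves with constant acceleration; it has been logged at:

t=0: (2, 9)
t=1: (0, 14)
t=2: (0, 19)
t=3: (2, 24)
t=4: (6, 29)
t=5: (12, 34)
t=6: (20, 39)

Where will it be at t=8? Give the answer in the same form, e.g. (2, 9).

Taking differences between consecutive positions: (-2, +5), (+0, +5), (+2, +5), (+4, +5), (+6, +5), (+8, +5). These grow by (+2, +0) each step.
step 7: (20, 39) + (+10, +5) → (30, 44)
step 8: (30, 44) + (+12, +5) → (42, 49)

(42, 49)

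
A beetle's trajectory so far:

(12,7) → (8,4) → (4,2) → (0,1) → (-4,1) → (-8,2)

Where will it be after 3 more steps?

(-20,11)

Successive displacements: (-4,-3), (-4,-2), (-4,-1), (-4,+0), (-4,+1) — each changes by (+0,+1).
step 6: (-8,2) + (-4,+2) → (-12,4)
step 7: (-12,4) + (-4,+3) → (-16,7)
step 8: (-16,7) + (-4,+4) → (-20,11)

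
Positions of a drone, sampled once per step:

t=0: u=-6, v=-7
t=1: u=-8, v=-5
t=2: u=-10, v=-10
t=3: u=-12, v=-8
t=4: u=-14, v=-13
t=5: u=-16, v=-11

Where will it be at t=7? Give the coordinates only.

u=-20, v=-14

Differencing gives (-2, +2), (-2, -5), (-2, +2), (-2, -5), (-2, +2). This is the pattern (-2, +2), (-2, -5) repeated.
step 6: apply (-2, -5) → u=-18, v=-16
step 7: apply (-2, +2) → u=-20, v=-14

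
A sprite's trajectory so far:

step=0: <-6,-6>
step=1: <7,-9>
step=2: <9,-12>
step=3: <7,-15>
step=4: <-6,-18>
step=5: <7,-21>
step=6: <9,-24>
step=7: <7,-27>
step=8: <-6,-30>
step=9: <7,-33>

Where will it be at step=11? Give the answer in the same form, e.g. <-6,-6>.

<7,-39>

The first coordinate repeats the cycle [-6, 7, 9, 7] with period 4; step 11 mod 4 = 3, giving 7.
The second coordinate changes by -3 each step, so at step 11 it is -6 + 11·(-3) = -39.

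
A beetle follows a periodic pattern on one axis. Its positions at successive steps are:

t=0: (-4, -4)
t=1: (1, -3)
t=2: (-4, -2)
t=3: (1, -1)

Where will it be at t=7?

(1, 3)

The first coordinate repeats the cycle [-4, 1] with period 2; step 7 mod 2 = 1, giving 1.
The second coordinate changes by +1 each step, so at step 7 it is -4 + 7·(1) = 3.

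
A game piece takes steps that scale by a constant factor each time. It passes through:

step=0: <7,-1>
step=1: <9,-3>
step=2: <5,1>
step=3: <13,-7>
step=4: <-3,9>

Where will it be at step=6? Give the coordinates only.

<-35,41>

Consecutive displacements <+2,-2>, <-4,+4>, <+8,-8>, <-16,+16> scale by a factor of -2 each step.
step 5: <-3,9> + <+32,-32> → <29,-23>
step 6: <29,-23> + <-64,+64> → <-35,41>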